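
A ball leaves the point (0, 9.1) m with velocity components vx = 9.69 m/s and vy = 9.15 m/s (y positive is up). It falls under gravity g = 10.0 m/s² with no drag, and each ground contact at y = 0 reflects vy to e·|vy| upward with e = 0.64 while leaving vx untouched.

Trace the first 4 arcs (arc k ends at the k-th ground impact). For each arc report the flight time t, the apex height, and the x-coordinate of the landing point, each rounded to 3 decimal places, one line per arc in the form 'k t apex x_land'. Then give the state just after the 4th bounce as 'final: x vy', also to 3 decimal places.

Arc 1: start y=9.100, vy=9.150 → t=2.545, apex=13.286, x_land=24.662, impact vy=-16.301
  bounce: vy ← 0.64·16.301 = 10.433
Arc 2: start y=0.000, vy=10.433 → t=2.087, apex=5.442, x_land=44.880, impact vy=-10.433
  bounce: vy ← 0.64·10.433 = 6.677
Arc 3: start y=0.000, vy=6.677 → t=1.335, apex=2.229, x_land=57.820, impact vy=-6.677
  bounce: vy ← 0.64·6.677 = 4.273
Arc 4: start y=0.000, vy=4.273 → t=0.855, apex=0.913, x_land=66.102, impact vy=-4.273
  bounce: vy ← 0.64·4.273 = 2.735

1 2.545 13.286 24.662
2 2.087 5.442 44.880
3 1.335 2.229 57.820
4 0.855 0.913 66.102
final: 66.102 2.735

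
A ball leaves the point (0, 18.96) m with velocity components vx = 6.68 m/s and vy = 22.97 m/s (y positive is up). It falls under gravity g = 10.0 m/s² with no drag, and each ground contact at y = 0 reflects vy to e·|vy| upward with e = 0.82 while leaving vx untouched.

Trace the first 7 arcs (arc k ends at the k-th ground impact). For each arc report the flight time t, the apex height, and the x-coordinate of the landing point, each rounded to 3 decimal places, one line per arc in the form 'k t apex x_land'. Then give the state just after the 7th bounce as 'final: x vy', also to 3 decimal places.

1 5.308 45.341 35.460
2 4.939 30.487 68.450
3 4.050 20.500 95.501
4 3.321 13.784 117.684
5 2.723 9.268 135.873
6 2.233 6.232 150.789
7 1.831 4.190 163.020
final: 163.020 7.507

Arc 1: start y=18.960, vy=22.970 → t=5.308, apex=45.341, x_land=35.460, impact vy=-30.113
  bounce: vy ← 0.82·30.113 = 24.693
Arc 2: start y=0.000, vy=24.693 → t=4.939, apex=30.487, x_land=68.450, impact vy=-24.693
  bounce: vy ← 0.82·24.693 = 20.248
Arc 3: start y=0.000, vy=20.248 → t=4.050, apex=20.500, x_land=95.501, impact vy=-20.248
  bounce: vy ← 0.82·20.248 = 16.604
Arc 4: start y=0.000, vy=16.604 → t=3.321, apex=13.784, x_land=117.684, impact vy=-16.604
  bounce: vy ← 0.82·16.604 = 13.615
Arc 5: start y=0.000, vy=13.615 → t=2.723, apex=9.268, x_land=135.873, impact vy=-13.615
  bounce: vy ← 0.82·13.615 = 11.164
Arc 6: start y=0.000, vy=11.164 → t=2.233, apex=6.232, x_land=150.789, impact vy=-11.164
  bounce: vy ← 0.82·11.164 = 9.155
Arc 7: start y=0.000, vy=9.155 → t=1.831, apex=4.190, x_land=163.020, impact vy=-9.155
  bounce: vy ← 0.82·9.155 = 7.507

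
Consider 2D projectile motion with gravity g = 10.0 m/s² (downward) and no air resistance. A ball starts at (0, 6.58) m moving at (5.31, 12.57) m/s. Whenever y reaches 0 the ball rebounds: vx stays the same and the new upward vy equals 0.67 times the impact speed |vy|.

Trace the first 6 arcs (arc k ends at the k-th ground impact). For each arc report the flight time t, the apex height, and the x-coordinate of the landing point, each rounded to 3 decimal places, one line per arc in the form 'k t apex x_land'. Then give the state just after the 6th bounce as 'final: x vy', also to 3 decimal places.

1 2.959 14.480 15.711
2 2.280 6.500 27.820
3 1.528 2.918 35.933
4 1.024 1.310 41.369
5 0.686 0.588 45.010
6 0.460 0.264 47.450
final: 47.450 1.539

Arc 1: start y=6.580, vy=12.570 → t=2.959, apex=14.480, x_land=15.711, impact vy=-17.018
  bounce: vy ← 0.67·17.018 = 11.402
Arc 2: start y=0.000, vy=11.402 → t=2.280, apex=6.500, x_land=27.820, impact vy=-11.402
  bounce: vy ← 0.67·11.402 = 7.639
Arc 3: start y=0.000, vy=7.639 → t=1.528, apex=2.918, x_land=35.933, impact vy=-7.639
  bounce: vy ← 0.67·7.639 = 5.118
Arc 4: start y=0.000, vy=5.118 → t=1.024, apex=1.310, x_land=41.369, impact vy=-5.118
  bounce: vy ← 0.67·5.118 = 3.429
Arc 5: start y=0.000, vy=3.429 → t=0.686, apex=0.588, x_land=45.010, impact vy=-3.429
  bounce: vy ← 0.67·3.429 = 2.298
Arc 6: start y=0.000, vy=2.298 → t=0.460, apex=0.264, x_land=47.450, impact vy=-2.298
  bounce: vy ← 0.67·2.298 = 1.539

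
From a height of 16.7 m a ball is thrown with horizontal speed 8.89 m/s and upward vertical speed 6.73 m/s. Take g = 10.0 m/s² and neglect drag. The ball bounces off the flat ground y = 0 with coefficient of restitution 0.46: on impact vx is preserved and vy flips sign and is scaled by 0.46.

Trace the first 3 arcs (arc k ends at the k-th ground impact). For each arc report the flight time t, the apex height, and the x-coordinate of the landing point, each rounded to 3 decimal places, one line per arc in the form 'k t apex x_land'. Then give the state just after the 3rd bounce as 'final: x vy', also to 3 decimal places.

1 2.621 18.965 23.297
2 1.792 4.013 39.225
3 0.824 0.849 46.552
final: 46.552 1.896

Arc 1: start y=16.700, vy=6.730 → t=2.621, apex=18.965, x_land=23.297, impact vy=-19.475
  bounce: vy ← 0.46·19.475 = 8.959
Arc 2: start y=0.000, vy=8.959 → t=1.792, apex=4.013, x_land=39.225, impact vy=-8.959
  bounce: vy ← 0.46·8.959 = 4.121
Arc 3: start y=0.000, vy=4.121 → t=0.824, apex=0.849, x_land=46.552, impact vy=-4.121
  bounce: vy ← 0.46·4.121 = 1.896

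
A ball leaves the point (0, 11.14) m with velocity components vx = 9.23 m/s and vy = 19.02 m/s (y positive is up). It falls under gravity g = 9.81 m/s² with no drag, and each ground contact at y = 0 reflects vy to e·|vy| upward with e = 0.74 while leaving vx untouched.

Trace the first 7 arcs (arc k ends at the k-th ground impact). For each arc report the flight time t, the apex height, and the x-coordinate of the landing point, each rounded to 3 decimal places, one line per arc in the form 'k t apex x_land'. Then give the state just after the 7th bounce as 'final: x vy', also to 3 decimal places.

1 4.394 29.578 40.561
2 3.634 16.197 74.106
3 2.689 8.870 98.930
4 1.990 4.857 117.299
5 1.473 2.660 130.893
6 1.090 1.456 140.952
7 0.806 0.798 148.395
final: 148.395 2.927

Arc 1: start y=11.140, vy=19.020 → t=4.394, apex=29.578, x_land=40.561, impact vy=-24.090
  bounce: vy ← 0.74·24.090 = 17.827
Arc 2: start y=0.000, vy=17.827 → t=3.634, apex=16.197, x_land=74.106, impact vy=-17.827
  bounce: vy ← 0.74·17.827 = 13.192
Arc 3: start y=0.000, vy=13.192 → t=2.689, apex=8.870, x_land=98.930, impact vy=-13.192
  bounce: vy ← 0.74·13.192 = 9.762
Arc 4: start y=0.000, vy=9.762 → t=1.990, apex=4.857, x_land=117.299, impact vy=-9.762
  bounce: vy ← 0.74·9.762 = 7.224
Arc 5: start y=0.000, vy=7.224 → t=1.473, apex=2.660, x_land=130.893, impact vy=-7.224
  bounce: vy ← 0.74·7.224 = 5.346
Arc 6: start y=0.000, vy=5.346 → t=1.090, apex=1.456, x_land=140.952, impact vy=-5.346
  bounce: vy ← 0.74·5.346 = 3.956
Arc 7: start y=0.000, vy=3.956 → t=0.806, apex=0.798, x_land=148.395, impact vy=-3.956
  bounce: vy ← 0.74·3.956 = 2.927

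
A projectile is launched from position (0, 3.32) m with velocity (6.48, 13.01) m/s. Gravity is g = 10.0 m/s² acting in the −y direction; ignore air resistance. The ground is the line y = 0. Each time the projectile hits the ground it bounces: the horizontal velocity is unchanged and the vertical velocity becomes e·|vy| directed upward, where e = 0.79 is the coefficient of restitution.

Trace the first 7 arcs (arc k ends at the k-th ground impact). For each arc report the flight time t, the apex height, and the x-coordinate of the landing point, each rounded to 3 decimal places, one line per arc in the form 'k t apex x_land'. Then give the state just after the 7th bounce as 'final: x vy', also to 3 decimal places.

Arc 1: start y=3.320, vy=13.010 → t=2.836, apex=11.783, x_land=18.378, impact vy=-15.351
  bounce: vy ← 0.79·15.351 = 12.127
Arc 2: start y=0.000, vy=12.127 → t=2.425, apex=7.354, x_land=34.095, impact vy=-12.127
  bounce: vy ← 0.79·12.127 = 9.581
Arc 3: start y=0.000, vy=9.581 → t=1.916, apex=4.589, x_land=46.512, impact vy=-9.581
  bounce: vy ← 0.79·9.581 = 7.569
Arc 4: start y=0.000, vy=7.569 → t=1.514, apex=2.864, x_land=56.321, impact vy=-7.569
  bounce: vy ← 0.79·7.569 = 5.979
Arc 5: start y=0.000, vy=5.979 → t=1.196, apex=1.788, x_land=64.070, impact vy=-5.979
  bounce: vy ← 0.79·5.979 = 4.724
Arc 6: start y=0.000, vy=4.724 → t=0.945, apex=1.116, x_land=70.192, impact vy=-4.724
  bounce: vy ← 0.79·4.724 = 3.732
Arc 7: start y=0.000, vy=3.732 → t=0.746, apex=0.696, x_land=75.028, impact vy=-3.732
  bounce: vy ← 0.79·3.732 = 2.948

1 2.836 11.783 18.378
2 2.425 7.354 34.095
3 1.916 4.589 46.512
4 1.514 2.864 56.321
5 1.196 1.788 64.070
6 0.945 1.116 70.192
7 0.746 0.696 75.028
final: 75.028 2.948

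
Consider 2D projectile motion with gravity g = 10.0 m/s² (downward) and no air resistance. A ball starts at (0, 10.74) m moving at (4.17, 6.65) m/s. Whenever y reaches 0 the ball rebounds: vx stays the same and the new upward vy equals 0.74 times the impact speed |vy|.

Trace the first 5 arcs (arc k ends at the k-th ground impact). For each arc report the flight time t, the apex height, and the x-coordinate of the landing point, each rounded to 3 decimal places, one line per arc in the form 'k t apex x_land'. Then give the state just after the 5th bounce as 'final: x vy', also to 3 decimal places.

Arc 1: start y=10.740, vy=6.650 → t=2.274, apex=12.951, x_land=9.484, impact vy=-16.094
  bounce: vy ← 0.74·16.094 = 11.910
Arc 2: start y=0.000, vy=11.910 → t=2.382, apex=7.092, x_land=19.417, impact vy=-11.910
  bounce: vy ← 0.74·11.910 = 8.813
Arc 3: start y=0.000, vy=8.813 → t=1.763, apex=3.884, x_land=26.767, impact vy=-8.813
  bounce: vy ← 0.74·8.813 = 6.522
Arc 4: start y=0.000, vy=6.522 → t=1.304, apex=2.127, x_land=32.206, impact vy=-6.522
  bounce: vy ← 0.74·6.522 = 4.826
Arc 5: start y=0.000, vy=4.826 → t=0.965, apex=1.165, x_land=36.231, impact vy=-4.826
  bounce: vy ← 0.74·4.826 = 3.571

1 2.274 12.951 9.484
2 2.382 7.092 19.417
3 1.763 3.884 26.767
4 1.304 2.127 32.206
5 0.965 1.165 36.231
final: 36.231 3.571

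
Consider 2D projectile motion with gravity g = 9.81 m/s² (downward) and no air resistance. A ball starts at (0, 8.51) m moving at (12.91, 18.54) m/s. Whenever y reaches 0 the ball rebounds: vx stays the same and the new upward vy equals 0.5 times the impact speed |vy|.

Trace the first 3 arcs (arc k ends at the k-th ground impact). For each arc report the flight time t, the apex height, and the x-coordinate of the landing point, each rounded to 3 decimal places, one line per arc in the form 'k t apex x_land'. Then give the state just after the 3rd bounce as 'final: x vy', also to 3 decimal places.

Arc 1: start y=8.510, vy=18.540 → t=4.194, apex=26.029, x_land=54.139, impact vy=-22.599
  bounce: vy ← 0.5·22.599 = 11.299
Arc 2: start y=0.000, vy=11.299 → t=2.304, apex=6.507, x_land=83.878, impact vy=-11.299
  bounce: vy ← 0.5·11.299 = 5.650
Arc 3: start y=0.000, vy=5.650 → t=1.152, apex=1.627, x_land=98.748, impact vy=-5.650
  bounce: vy ← 0.5·5.650 = 2.825

1 4.194 26.029 54.139
2 2.304 6.507 83.878
3 1.152 1.627 98.748
final: 98.748 2.825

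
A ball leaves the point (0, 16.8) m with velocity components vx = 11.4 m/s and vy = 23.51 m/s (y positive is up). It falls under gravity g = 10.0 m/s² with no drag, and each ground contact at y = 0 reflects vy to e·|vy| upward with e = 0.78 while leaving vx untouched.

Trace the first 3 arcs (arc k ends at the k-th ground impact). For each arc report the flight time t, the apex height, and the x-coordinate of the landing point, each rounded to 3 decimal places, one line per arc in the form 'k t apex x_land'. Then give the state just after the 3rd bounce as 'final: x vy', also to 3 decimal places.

1 5.332 44.436 60.786
2 4.651 27.035 113.803
3 3.627 16.448 155.156
final: 155.156 14.147

Arc 1: start y=16.800, vy=23.510 → t=5.332, apex=44.436, x_land=60.786, impact vy=-29.811
  bounce: vy ← 0.78·29.811 = 23.253
Arc 2: start y=0.000, vy=23.253 → t=4.651, apex=27.035, x_land=113.803, impact vy=-23.253
  bounce: vy ← 0.78·23.253 = 18.137
Arc 3: start y=0.000, vy=18.137 → t=3.627, apex=16.448, x_land=155.156, impact vy=-18.137
  bounce: vy ← 0.78·18.137 = 14.147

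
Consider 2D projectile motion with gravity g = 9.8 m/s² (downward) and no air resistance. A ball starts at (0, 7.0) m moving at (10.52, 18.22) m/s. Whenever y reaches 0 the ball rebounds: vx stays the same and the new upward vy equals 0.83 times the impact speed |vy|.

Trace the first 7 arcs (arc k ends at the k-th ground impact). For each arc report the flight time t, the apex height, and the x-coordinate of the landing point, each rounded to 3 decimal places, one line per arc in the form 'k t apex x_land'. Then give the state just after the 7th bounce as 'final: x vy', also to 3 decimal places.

1 4.069 23.937 42.810
2 3.669 16.490 81.408
3 3.045 11.360 113.444
4 2.528 7.826 140.034
5 2.098 5.391 162.104
6 1.741 3.714 180.422
7 1.445 2.559 195.626
final: 195.626 5.878

Arc 1: start y=7.000, vy=18.220 → t=4.069, apex=23.937, x_land=42.810, impact vy=-21.660
  bounce: vy ← 0.83·21.660 = 17.978
Arc 2: start y=0.000, vy=17.978 → t=3.669, apex=16.490, x_land=81.408, impact vy=-17.978
  bounce: vy ← 0.83·17.978 = 14.922
Arc 3: start y=0.000, vy=14.922 → t=3.045, apex=11.360, x_land=113.444, impact vy=-14.922
  bounce: vy ← 0.83·14.922 = 12.385
Arc 4: start y=0.000, vy=12.385 → t=2.528, apex=7.826, x_land=140.034, impact vy=-12.385
  bounce: vy ← 0.83·12.385 = 10.280
Arc 5: start y=0.000, vy=10.280 → t=2.098, apex=5.391, x_land=162.104, impact vy=-10.280
  bounce: vy ← 0.83·10.280 = 8.532
Arc 6: start y=0.000, vy=8.532 → t=1.741, apex=3.714, x_land=180.422, impact vy=-8.532
  bounce: vy ← 0.83·8.532 = 7.082
Arc 7: start y=0.000, vy=7.082 → t=1.445, apex=2.559, x_land=195.626, impact vy=-7.082
  bounce: vy ← 0.83·7.082 = 5.878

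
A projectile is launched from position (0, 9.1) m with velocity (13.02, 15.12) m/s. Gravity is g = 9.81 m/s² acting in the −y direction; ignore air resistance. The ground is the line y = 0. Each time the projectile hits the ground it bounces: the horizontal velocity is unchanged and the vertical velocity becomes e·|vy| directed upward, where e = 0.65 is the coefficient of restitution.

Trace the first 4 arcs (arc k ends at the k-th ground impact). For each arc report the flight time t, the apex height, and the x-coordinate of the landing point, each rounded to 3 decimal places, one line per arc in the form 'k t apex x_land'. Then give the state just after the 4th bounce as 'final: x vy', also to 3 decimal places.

1 3.598 20.752 46.848
2 2.674 8.768 81.663
3 1.738 3.704 104.293
4 1.130 1.565 119.002
final: 119.002 3.602

Arc 1: start y=9.100, vy=15.120 → t=3.598, apex=20.752, x_land=46.848, impact vy=-20.178
  bounce: vy ← 0.65·20.178 = 13.116
Arc 2: start y=0.000, vy=13.116 → t=2.674, apex=8.768, x_land=81.663, impact vy=-13.116
  bounce: vy ← 0.65·13.116 = 8.525
Arc 3: start y=0.000, vy=8.525 → t=1.738, apex=3.704, x_land=104.293, impact vy=-8.525
  bounce: vy ← 0.65·8.525 = 5.541
Arc 4: start y=0.000, vy=5.541 → t=1.130, apex=1.565, x_land=119.002, impact vy=-5.541
  bounce: vy ← 0.65·5.541 = 3.602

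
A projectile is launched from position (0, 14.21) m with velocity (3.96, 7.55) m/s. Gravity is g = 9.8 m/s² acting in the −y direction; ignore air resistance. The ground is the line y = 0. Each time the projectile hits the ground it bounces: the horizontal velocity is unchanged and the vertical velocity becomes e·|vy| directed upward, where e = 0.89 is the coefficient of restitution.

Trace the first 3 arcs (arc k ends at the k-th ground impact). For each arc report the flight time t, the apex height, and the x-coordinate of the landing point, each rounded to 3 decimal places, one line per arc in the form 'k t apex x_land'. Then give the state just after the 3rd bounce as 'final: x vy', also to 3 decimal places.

1 2.640 17.118 10.452
2 3.327 13.559 23.627
3 2.961 10.740 35.353
final: 35.353 12.913

Arc 1: start y=14.210, vy=7.550 → t=2.640, apex=17.118, x_land=10.452, impact vy=-18.317
  bounce: vy ← 0.89·18.317 = 16.302
Arc 2: start y=0.000, vy=16.302 → t=3.327, apex=13.559, x_land=23.627, impact vy=-16.302
  bounce: vy ← 0.89·16.302 = 14.509
Arc 3: start y=0.000, vy=14.509 → t=2.961, apex=10.740, x_land=35.353, impact vy=-14.509
  bounce: vy ← 0.89·14.509 = 12.913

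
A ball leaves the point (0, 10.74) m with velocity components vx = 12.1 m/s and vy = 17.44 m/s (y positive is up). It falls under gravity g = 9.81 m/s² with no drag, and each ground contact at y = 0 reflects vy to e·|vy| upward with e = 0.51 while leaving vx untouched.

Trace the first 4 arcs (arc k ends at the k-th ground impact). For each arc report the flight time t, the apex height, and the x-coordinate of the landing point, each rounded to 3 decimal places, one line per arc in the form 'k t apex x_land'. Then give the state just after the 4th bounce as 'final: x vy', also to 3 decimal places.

Arc 1: start y=10.740, vy=17.440 → t=4.091, apex=26.242, x_land=49.499, impact vy=-22.691
  bounce: vy ← 0.51·22.691 = 11.572
Arc 2: start y=0.000, vy=11.572 → t=2.359, apex=6.826, x_land=78.046, impact vy=-11.572
  bounce: vy ← 0.51·11.572 = 5.902
Arc 3: start y=0.000, vy=5.902 → t=1.203, apex=1.775, x_land=92.605, impact vy=-5.902
  bounce: vy ← 0.51·5.902 = 3.010
Arc 4: start y=0.000, vy=3.010 → t=0.614, apex=0.462, x_land=100.030, impact vy=-3.010
  bounce: vy ← 0.51·3.010 = 1.535

1 4.091 26.242 49.499
2 2.359 6.826 78.046
3 1.203 1.775 92.605
4 0.614 0.462 100.030
final: 100.030 1.535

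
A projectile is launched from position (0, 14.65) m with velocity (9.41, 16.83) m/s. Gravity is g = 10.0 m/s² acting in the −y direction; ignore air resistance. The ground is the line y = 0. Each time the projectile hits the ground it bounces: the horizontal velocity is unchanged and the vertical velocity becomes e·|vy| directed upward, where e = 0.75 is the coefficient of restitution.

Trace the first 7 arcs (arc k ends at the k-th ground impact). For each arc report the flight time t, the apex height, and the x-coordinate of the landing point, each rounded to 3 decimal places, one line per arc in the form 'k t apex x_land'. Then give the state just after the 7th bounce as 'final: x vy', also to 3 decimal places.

1 4.084 28.812 38.426
2 3.601 16.207 72.309
3 2.701 9.116 97.722
4 2.025 5.128 116.781
5 1.519 2.884 131.076
6 1.139 1.623 141.797
7 0.854 0.913 149.837
final: 149.837 3.204

Arc 1: start y=14.650, vy=16.830 → t=4.084, apex=28.812, x_land=38.426, impact vy=-24.005
  bounce: vy ← 0.75·24.005 = 18.004
Arc 2: start y=0.000, vy=18.004 → t=3.601, apex=16.207, x_land=72.309, impact vy=-18.004
  bounce: vy ← 0.75·18.004 = 13.503
Arc 3: start y=0.000, vy=13.503 → t=2.701, apex=9.116, x_land=97.722, impact vy=-13.503
  bounce: vy ← 0.75·13.503 = 10.127
Arc 4: start y=0.000, vy=10.127 → t=2.025, apex=5.128, x_land=116.781, impact vy=-10.127
  bounce: vy ← 0.75·10.127 = 7.595
Arc 5: start y=0.000, vy=7.595 → t=1.519, apex=2.884, x_land=131.076, impact vy=-7.595
  bounce: vy ← 0.75·7.595 = 5.697
Arc 6: start y=0.000, vy=5.697 → t=1.139, apex=1.623, x_land=141.797, impact vy=-5.697
  bounce: vy ← 0.75·5.697 = 4.272
Arc 7: start y=0.000, vy=4.272 → t=0.854, apex=0.913, x_land=149.837, impact vy=-4.272
  bounce: vy ← 0.75·4.272 = 3.204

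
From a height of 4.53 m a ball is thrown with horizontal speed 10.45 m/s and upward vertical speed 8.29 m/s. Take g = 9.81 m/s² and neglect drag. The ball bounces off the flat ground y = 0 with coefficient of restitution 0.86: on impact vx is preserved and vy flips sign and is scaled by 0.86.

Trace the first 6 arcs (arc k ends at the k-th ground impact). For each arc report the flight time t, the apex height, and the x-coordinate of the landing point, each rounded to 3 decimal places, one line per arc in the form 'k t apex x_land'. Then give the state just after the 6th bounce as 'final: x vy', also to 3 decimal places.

Arc 1: start y=4.530, vy=8.290 → t=2.125, apex=8.033, x_land=22.204, impact vy=-12.554
  bounce: vy ← 0.86·12.554 = 10.796
Arc 2: start y=0.000, vy=10.796 → t=2.201, apex=5.941, x_land=45.205, impact vy=-10.796
  bounce: vy ← 0.86·10.796 = 9.285
Arc 3: start y=0.000, vy=9.285 → t=1.893, apex=4.394, x_land=64.987, impact vy=-9.285
  bounce: vy ← 0.86·9.285 = 7.985
Arc 4: start y=0.000, vy=7.985 → t=1.628, apex=3.250, x_land=81.999, impact vy=-7.985
  bounce: vy ← 0.86·7.985 = 6.867
Arc 5: start y=0.000, vy=6.867 → t=1.400, apex=2.404, x_land=96.629, impact vy=-6.867
  bounce: vy ← 0.86·6.867 = 5.906
Arc 6: start y=0.000, vy=5.906 → t=1.204, apex=1.778, x_land=109.211, impact vy=-5.906
  bounce: vy ← 0.86·5.906 = 5.079

1 2.125 8.033 22.204
2 2.201 5.941 45.205
3 1.893 4.394 64.987
4 1.628 3.250 81.999
5 1.400 2.404 96.629
6 1.204 1.778 109.211
final: 109.211 5.079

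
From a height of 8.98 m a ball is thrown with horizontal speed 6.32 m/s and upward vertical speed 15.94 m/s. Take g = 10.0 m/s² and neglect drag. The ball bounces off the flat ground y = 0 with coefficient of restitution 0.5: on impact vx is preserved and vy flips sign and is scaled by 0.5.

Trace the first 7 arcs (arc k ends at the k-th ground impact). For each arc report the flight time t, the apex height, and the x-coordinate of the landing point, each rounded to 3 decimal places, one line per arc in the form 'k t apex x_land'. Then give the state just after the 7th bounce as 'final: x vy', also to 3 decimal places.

1 3.677 21.684 23.236
2 2.083 5.421 36.397
3 1.041 1.355 42.978
4 0.521 0.339 46.268
5 0.260 0.085 47.913
6 0.130 0.021 48.736
7 0.065 0.005 49.147
final: 49.147 0.163

Arc 1: start y=8.980, vy=15.940 → t=3.677, apex=21.684, x_land=23.236, impact vy=-20.825
  bounce: vy ← 0.5·20.825 = 10.413
Arc 2: start y=0.000, vy=10.413 → t=2.083, apex=5.421, x_land=36.397, impact vy=-10.413
  bounce: vy ← 0.5·10.413 = 5.206
Arc 3: start y=0.000, vy=5.206 → t=1.041, apex=1.355, x_land=42.978, impact vy=-5.206
  bounce: vy ← 0.5·5.206 = 2.603
Arc 4: start y=0.000, vy=2.603 → t=0.521, apex=0.339, x_land=46.268, impact vy=-2.603
  bounce: vy ← 0.5·2.603 = 1.302
Arc 5: start y=0.000, vy=1.302 → t=0.260, apex=0.085, x_land=47.913, impact vy=-1.302
  bounce: vy ← 0.5·1.302 = 0.651
Arc 6: start y=0.000, vy=0.651 → t=0.130, apex=0.021, x_land=48.736, impact vy=-0.651
  bounce: vy ← 0.5·0.651 = 0.325
Arc 7: start y=0.000, vy=0.325 → t=0.065, apex=0.005, x_land=49.147, impact vy=-0.325
  bounce: vy ← 0.5·0.325 = 0.163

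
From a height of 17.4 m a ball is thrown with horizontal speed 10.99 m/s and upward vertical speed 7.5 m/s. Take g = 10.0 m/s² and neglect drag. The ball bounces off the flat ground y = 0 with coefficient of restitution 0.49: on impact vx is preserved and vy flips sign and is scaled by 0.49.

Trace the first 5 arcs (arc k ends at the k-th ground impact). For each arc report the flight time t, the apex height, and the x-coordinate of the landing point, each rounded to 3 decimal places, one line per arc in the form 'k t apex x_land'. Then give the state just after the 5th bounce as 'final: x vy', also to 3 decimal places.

Arc 1: start y=17.400, vy=7.500 → t=2.761, apex=20.212, x_land=30.339, impact vy=-20.106
  bounce: vy ← 0.49·20.106 = 9.852
Arc 2: start y=0.000, vy=9.852 → t=1.970, apex=4.853, x_land=51.993, impact vy=-9.852
  bounce: vy ← 0.49·9.852 = 4.827
Arc 3: start y=0.000, vy=4.827 → t=0.965, apex=1.165, x_land=62.604, impact vy=-4.827
  bounce: vy ← 0.49·4.827 = 2.365
Arc 4: start y=0.000, vy=2.365 → t=0.473, apex=0.280, x_land=67.803, impact vy=-2.365
  bounce: vy ← 0.49·2.365 = 1.159
Arc 5: start y=0.000, vy=1.159 → t=0.232, apex=0.067, x_land=70.351, impact vy=-1.159
  bounce: vy ← 0.49·1.159 = 0.568

1 2.761 20.212 30.339
2 1.970 4.853 51.993
3 0.965 1.165 62.604
4 0.473 0.280 67.803
5 0.232 0.067 70.351
final: 70.351 0.568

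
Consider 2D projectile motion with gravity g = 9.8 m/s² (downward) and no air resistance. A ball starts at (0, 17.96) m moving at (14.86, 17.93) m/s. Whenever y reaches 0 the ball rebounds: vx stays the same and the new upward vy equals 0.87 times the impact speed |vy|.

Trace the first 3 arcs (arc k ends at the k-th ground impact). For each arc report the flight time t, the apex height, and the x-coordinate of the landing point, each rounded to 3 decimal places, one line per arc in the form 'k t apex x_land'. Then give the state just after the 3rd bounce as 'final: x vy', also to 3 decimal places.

Arc 1: start y=17.960, vy=17.930 → t=4.478, apex=34.362, x_land=66.539, impact vy=-25.952
  bounce: vy ← 0.87·25.952 = 22.578
Arc 2: start y=0.000, vy=22.578 → t=4.608, apex=26.009, x_land=135.011, impact vy=-22.578
  bounce: vy ← 0.87·22.578 = 19.643
Arc 3: start y=0.000, vy=19.643 → t=4.009, apex=19.686, x_land=194.581, impact vy=-19.643
  bounce: vy ← 0.87·19.643 = 17.089

1 4.478 34.362 66.539
2 4.608 26.009 135.011
3 4.009 19.686 194.581
final: 194.581 17.089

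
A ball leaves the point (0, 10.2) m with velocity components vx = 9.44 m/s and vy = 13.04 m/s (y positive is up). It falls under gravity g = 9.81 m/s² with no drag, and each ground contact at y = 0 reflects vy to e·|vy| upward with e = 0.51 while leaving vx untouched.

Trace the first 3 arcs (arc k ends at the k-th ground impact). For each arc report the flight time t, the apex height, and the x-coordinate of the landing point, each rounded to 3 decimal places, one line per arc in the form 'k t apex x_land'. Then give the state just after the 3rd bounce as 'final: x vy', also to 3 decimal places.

Arc 1: start y=10.200, vy=13.040 → t=3.290, apex=18.867, x_land=31.062, impact vy=-19.240
  bounce: vy ← 0.51·19.240 = 9.812
Arc 2: start y=0.000, vy=9.812 → t=2.000, apex=4.907, x_land=49.947, impact vy=-9.812
  bounce: vy ← 0.51·9.812 = 5.004
Arc 3: start y=0.000, vy=5.004 → t=1.020, apex=1.276, x_land=59.578, impact vy=-5.004
  bounce: vy ← 0.51·5.004 = 2.552

1 3.290 18.867 31.062
2 2.000 4.907 49.947
3 1.020 1.276 59.578
final: 59.578 2.552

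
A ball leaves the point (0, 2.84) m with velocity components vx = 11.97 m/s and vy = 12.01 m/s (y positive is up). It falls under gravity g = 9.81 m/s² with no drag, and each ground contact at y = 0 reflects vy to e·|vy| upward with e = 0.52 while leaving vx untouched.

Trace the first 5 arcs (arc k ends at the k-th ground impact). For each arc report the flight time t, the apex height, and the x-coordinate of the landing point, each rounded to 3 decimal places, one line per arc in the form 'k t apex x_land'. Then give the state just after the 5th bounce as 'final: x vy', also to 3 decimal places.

1 2.666 10.192 31.909
2 1.499 2.756 49.853
3 0.780 0.745 59.184
4 0.405 0.201 64.037
5 0.211 0.054 66.560
final: 66.560 0.538

Arc 1: start y=2.840, vy=12.010 → t=2.666, apex=10.192, x_land=31.909, impact vy=-14.141
  bounce: vy ← 0.52·14.141 = 7.353
Arc 2: start y=0.000, vy=7.353 → t=1.499, apex=2.756, x_land=49.853, impact vy=-7.353
  bounce: vy ← 0.52·7.353 = 3.824
Arc 3: start y=0.000, vy=3.824 → t=0.780, apex=0.745, x_land=59.184, impact vy=-3.824
  bounce: vy ← 0.52·3.824 = 1.988
Arc 4: start y=0.000, vy=1.988 → t=0.405, apex=0.201, x_land=64.037, impact vy=-1.988
  bounce: vy ← 0.52·1.988 = 1.034
Arc 5: start y=0.000, vy=1.034 → t=0.211, apex=0.054, x_land=66.560, impact vy=-1.034
  bounce: vy ← 0.52·1.034 = 0.538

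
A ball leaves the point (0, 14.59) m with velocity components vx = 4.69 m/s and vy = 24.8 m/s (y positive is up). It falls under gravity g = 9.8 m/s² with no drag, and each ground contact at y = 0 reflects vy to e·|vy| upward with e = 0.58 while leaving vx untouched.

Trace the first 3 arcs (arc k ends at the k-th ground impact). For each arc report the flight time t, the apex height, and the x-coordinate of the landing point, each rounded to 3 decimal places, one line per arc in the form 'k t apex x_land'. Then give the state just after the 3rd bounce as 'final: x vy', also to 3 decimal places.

Arc 1: start y=14.590, vy=24.800 → t=5.594, apex=45.970, x_land=26.234, impact vy=-30.017
  bounce: vy ← 0.58·30.017 = 17.410
Arc 2: start y=0.000, vy=17.410 → t=3.553, apex=15.464, x_land=42.897, impact vy=-17.410
  bounce: vy ← 0.58·17.410 = 10.098
Arc 3: start y=0.000, vy=10.098 → t=2.061, apex=5.202, x_land=52.562, impact vy=-10.098
  bounce: vy ← 0.58·10.098 = 5.857

1 5.594 45.970 26.234
2 3.553 15.464 42.897
3 2.061 5.202 52.562
final: 52.562 5.857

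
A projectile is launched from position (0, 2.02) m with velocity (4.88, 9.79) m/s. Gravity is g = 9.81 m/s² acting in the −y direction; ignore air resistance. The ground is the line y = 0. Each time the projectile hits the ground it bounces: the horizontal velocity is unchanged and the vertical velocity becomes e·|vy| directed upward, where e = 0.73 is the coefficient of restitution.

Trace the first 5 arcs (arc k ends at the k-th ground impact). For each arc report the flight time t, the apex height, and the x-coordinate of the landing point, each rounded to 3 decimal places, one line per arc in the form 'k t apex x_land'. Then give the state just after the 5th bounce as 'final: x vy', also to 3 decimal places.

Arc 1: start y=2.020, vy=9.790 → t=2.184, apex=6.905, x_land=10.660, impact vy=-11.639
  bounce: vy ← 0.73·11.639 = 8.497
Arc 2: start y=0.000, vy=8.497 → t=1.732, apex=3.680, x_land=19.114, impact vy=-8.497
  bounce: vy ← 0.73·8.497 = 6.203
Arc 3: start y=0.000, vy=6.203 → t=1.265, apex=1.961, x_land=25.285, impact vy=-6.203
  bounce: vy ← 0.73·6.203 = 4.528
Arc 4: start y=0.000, vy=4.528 → t=0.923, apex=1.045, x_land=29.789, impact vy=-4.528
  bounce: vy ← 0.73·4.528 = 3.305
Arc 5: start y=0.000, vy=3.305 → t=0.674, apex=0.557, x_land=33.078, impact vy=-3.305
  bounce: vy ← 0.73·3.305 = 2.413

1 2.184 6.905 10.660
2 1.732 3.680 19.114
3 1.265 1.961 25.285
4 0.923 1.045 29.789
5 0.674 0.557 33.078
final: 33.078 2.413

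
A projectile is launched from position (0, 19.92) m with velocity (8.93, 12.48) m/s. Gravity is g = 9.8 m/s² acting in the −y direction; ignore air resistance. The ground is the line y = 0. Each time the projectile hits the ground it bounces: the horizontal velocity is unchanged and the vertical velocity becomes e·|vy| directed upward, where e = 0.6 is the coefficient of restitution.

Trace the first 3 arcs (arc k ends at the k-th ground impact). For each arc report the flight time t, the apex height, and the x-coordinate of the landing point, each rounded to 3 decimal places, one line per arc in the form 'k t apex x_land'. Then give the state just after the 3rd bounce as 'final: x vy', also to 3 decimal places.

1 3.658 27.866 32.668
2 2.862 10.032 58.223
3 1.717 3.611 73.556
final: 73.556 5.048

Arc 1: start y=19.920, vy=12.480 → t=3.658, apex=27.866, x_land=32.668, impact vy=-23.371
  bounce: vy ← 0.6·23.371 = 14.022
Arc 2: start y=0.000, vy=14.022 → t=2.862, apex=10.032, x_land=58.223, impact vy=-14.022
  bounce: vy ← 0.6·14.022 = 8.413
Arc 3: start y=0.000, vy=8.413 → t=1.717, apex=3.611, x_land=73.556, impact vy=-8.413
  bounce: vy ← 0.6·8.413 = 5.048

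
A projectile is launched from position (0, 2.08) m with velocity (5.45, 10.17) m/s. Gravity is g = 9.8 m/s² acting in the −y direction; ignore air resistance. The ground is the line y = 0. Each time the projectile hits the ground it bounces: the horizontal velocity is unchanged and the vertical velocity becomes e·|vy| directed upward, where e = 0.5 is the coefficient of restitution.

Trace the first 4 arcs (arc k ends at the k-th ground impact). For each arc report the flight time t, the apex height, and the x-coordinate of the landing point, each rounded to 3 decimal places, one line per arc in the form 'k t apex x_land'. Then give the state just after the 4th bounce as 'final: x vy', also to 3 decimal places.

1 2.263 7.357 12.334
2 1.225 1.839 19.012
3 0.613 0.460 22.351
4 0.306 0.115 24.020
final: 24.020 0.751

Arc 1: start y=2.080, vy=10.170 → t=2.263, apex=7.357, x_land=12.334, impact vy=-12.008
  bounce: vy ← 0.5·12.008 = 6.004
Arc 2: start y=0.000, vy=6.004 → t=1.225, apex=1.839, x_land=19.012, impact vy=-6.004
  bounce: vy ← 0.5·6.004 = 3.002
Arc 3: start y=0.000, vy=3.002 → t=0.613, apex=0.460, x_land=22.351, impact vy=-3.002
  bounce: vy ← 0.5·3.002 = 1.501
Arc 4: start y=0.000, vy=1.501 → t=0.306, apex=0.115, x_land=24.020, impact vy=-1.501
  bounce: vy ← 0.5·1.501 = 0.751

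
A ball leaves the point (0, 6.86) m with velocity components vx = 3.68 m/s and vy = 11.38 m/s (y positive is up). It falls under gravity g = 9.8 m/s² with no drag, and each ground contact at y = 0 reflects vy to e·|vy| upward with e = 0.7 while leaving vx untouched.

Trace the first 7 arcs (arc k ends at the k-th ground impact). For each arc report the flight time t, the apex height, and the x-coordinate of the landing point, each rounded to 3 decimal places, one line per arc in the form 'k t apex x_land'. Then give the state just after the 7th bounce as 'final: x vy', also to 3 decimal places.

Arc 1: start y=6.860, vy=11.380 → t=2.819, apex=13.467, x_land=10.374, impact vy=-16.247
  bounce: vy ← 0.7·16.247 = 11.373
Arc 2: start y=0.000, vy=11.373 → t=2.321, apex=6.599, x_land=18.915, impact vy=-11.373
  bounce: vy ← 0.7·11.373 = 7.961
Arc 3: start y=0.000, vy=7.961 → t=1.625, apex=3.234, x_land=24.894, impact vy=-7.961
  bounce: vy ← 0.7·7.961 = 5.573
Arc 4: start y=0.000, vy=5.573 → t=1.137, apex=1.584, x_land=29.079, impact vy=-5.573
  bounce: vy ← 0.7·5.573 = 3.901
Arc 5: start y=0.000, vy=3.901 → t=0.796, apex=0.776, x_land=32.009, impact vy=-3.901
  bounce: vy ← 0.7·3.901 = 2.731
Arc 6: start y=0.000, vy=2.731 → t=0.557, apex=0.380, x_land=34.060, impact vy=-2.731
  bounce: vy ← 0.7·2.731 = 1.911
Arc 7: start y=0.000, vy=1.911 → t=0.390, apex=0.186, x_land=35.495, impact vy=-1.911
  bounce: vy ← 0.7·1.911 = 1.338

1 2.819 13.467 10.374
2 2.321 6.599 18.915
3 1.625 3.234 24.894
4 1.137 1.584 29.079
5 0.796 0.776 32.009
6 0.557 0.380 34.060
7 0.390 0.186 35.495
final: 35.495 1.338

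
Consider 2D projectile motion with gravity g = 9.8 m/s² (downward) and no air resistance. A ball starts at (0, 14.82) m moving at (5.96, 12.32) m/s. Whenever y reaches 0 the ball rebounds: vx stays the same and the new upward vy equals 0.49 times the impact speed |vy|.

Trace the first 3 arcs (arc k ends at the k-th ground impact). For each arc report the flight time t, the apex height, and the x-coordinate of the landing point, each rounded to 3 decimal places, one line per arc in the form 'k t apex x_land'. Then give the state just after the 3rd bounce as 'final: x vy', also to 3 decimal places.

Arc 1: start y=14.820, vy=12.320 → t=3.403, apex=22.564, x_land=20.282, impact vy=-21.030
  bounce: vy ← 0.49·21.030 = 10.305
Arc 2: start y=0.000, vy=10.305 → t=2.103, apex=5.418, x_land=32.816, impact vy=-10.305
  bounce: vy ← 0.49·10.305 = 5.049
Arc 3: start y=0.000, vy=5.049 → t=1.030, apex=1.301, x_land=38.957, impact vy=-5.049
  bounce: vy ← 0.49·5.049 = 2.474

1 3.403 22.564 20.282
2 2.103 5.418 32.816
3 1.030 1.301 38.957
final: 38.957 2.474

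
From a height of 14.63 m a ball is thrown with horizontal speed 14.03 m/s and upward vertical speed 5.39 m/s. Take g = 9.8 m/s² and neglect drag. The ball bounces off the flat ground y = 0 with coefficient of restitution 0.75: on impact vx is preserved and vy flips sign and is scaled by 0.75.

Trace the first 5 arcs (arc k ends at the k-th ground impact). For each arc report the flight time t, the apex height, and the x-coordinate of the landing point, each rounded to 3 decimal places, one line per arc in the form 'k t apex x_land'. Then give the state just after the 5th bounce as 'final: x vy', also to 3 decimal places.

Arc 1: start y=14.630, vy=5.390 → t=2.363, apex=16.112, x_land=33.158, impact vy=-17.771
  bounce: vy ← 0.75·17.771 = 13.328
Arc 2: start y=0.000, vy=13.328 → t=2.720, apex=9.063, x_land=71.320, impact vy=-13.328
  bounce: vy ← 0.75·13.328 = 9.996
Arc 3: start y=0.000, vy=9.996 → t=2.040, apex=5.098, x_land=99.941, impact vy=-9.996
  bounce: vy ← 0.75·9.996 = 7.497
Arc 4: start y=0.000, vy=7.497 → t=1.530, apex=2.868, x_land=121.407, impact vy=-7.497
  bounce: vy ← 0.75·7.497 = 5.623
Arc 5: start y=0.000, vy=5.623 → t=1.148, apex=1.613, x_land=137.506, impact vy=-5.623
  bounce: vy ← 0.75·5.623 = 4.217

1 2.363 16.112 33.158
2 2.720 9.063 71.320
3 2.040 5.098 99.941
4 1.530 2.868 121.407
5 1.148 1.613 137.506
final: 137.506 4.217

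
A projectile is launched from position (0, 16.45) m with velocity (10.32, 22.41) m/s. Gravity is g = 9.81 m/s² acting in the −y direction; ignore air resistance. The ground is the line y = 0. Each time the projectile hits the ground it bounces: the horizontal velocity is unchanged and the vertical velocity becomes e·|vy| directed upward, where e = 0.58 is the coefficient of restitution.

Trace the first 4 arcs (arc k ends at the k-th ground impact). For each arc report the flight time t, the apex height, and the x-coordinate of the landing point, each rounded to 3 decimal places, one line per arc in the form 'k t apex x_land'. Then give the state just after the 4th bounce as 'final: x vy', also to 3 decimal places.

Arc 1: start y=16.450, vy=22.410 → t=5.212, apex=42.047, x_land=53.790, impact vy=-28.722
  bounce: vy ← 0.58·28.722 = 16.659
Arc 2: start y=0.000, vy=16.659 → t=3.396, apex=14.145, x_land=88.840, impact vy=-16.659
  bounce: vy ← 0.58·16.659 = 9.662
Arc 3: start y=0.000, vy=9.662 → t=1.970, apex=4.758, x_land=109.169, impact vy=-9.662
  bounce: vy ← 0.58·9.662 = 5.604
Arc 4: start y=0.000, vy=5.604 → t=1.143, apex=1.601, x_land=120.960, impact vy=-5.604
  bounce: vy ← 0.58·5.604 = 3.250

1 5.212 42.047 53.790
2 3.396 14.145 88.840
3 1.970 4.758 109.169
4 1.143 1.601 120.960
final: 120.960 3.250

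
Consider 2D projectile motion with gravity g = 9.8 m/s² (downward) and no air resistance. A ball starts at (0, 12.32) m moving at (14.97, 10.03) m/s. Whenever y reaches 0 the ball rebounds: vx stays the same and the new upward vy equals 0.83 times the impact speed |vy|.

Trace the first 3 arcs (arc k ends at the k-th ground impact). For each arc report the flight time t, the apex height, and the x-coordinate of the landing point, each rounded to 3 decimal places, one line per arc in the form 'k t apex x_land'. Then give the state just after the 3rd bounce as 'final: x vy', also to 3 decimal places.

1 2.911 17.453 43.574
2 3.133 12.023 90.473
3 2.600 8.283 129.399
final: 129.399 10.575

Arc 1: start y=12.320, vy=10.030 → t=2.911, apex=17.453, x_land=43.574, impact vy=-18.495
  bounce: vy ← 0.83·18.495 = 15.351
Arc 2: start y=0.000, vy=15.351 → t=3.133, apex=12.023, x_land=90.473, impact vy=-15.351
  bounce: vy ← 0.83·15.351 = 12.741
Arc 3: start y=0.000, vy=12.741 → t=2.600, apex=8.283, x_land=129.399, impact vy=-12.741
  bounce: vy ← 0.83·12.741 = 10.575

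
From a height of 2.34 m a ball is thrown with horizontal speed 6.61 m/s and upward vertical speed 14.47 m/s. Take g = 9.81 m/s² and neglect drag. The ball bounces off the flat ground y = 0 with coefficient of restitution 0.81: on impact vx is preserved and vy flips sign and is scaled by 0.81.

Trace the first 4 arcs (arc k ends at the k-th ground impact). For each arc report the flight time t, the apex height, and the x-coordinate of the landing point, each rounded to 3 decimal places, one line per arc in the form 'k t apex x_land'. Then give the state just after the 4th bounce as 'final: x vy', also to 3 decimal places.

1 3.104 13.012 20.516
2 2.639 8.537 37.957
3 2.137 5.601 52.084
4 1.731 3.675 63.527
final: 63.527 6.878

Arc 1: start y=2.340, vy=14.470 → t=3.104, apex=13.012, x_land=20.516, impact vy=-15.978
  bounce: vy ← 0.81·15.978 = 12.942
Arc 2: start y=0.000, vy=12.942 → t=2.639, apex=8.537, x_land=37.957, impact vy=-12.942
  bounce: vy ← 0.81·12.942 = 10.483
Arc 3: start y=0.000, vy=10.483 → t=2.137, apex=5.601, x_land=52.084, impact vy=-10.483
  bounce: vy ← 0.81·10.483 = 8.491
Arc 4: start y=0.000, vy=8.491 → t=1.731, apex=3.675, x_land=63.527, impact vy=-8.491
  bounce: vy ← 0.81·8.491 = 6.878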